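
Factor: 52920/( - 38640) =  - 2^( - 1)*3^2*7^1*23^( - 1 )= - 63/46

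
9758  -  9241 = 517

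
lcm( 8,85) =680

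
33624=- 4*( - 8406 ) 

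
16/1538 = 8/769 = 0.01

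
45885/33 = 15295/11 = 1390.45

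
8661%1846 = 1277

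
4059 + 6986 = 11045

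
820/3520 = 41/176 = 0.23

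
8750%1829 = 1434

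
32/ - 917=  - 32/917 = - 0.03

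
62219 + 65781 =128000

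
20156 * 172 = 3466832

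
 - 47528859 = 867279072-914807931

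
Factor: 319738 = 2^1* 159869^1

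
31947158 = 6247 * 5114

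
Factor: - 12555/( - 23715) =9/17=3^2*17^( - 1)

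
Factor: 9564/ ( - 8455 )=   -  2^2*3^1* 5^(  -  1)*19^ ( - 1 )*89^(-1)*797^1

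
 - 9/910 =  - 9/910 = -  0.01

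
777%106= 35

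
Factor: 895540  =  2^2*5^1 *44777^1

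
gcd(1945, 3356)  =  1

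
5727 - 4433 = 1294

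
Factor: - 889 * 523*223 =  - 7^1*127^1*223^1*523^1 = - 103683181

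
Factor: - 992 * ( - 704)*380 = 265379840 =2^13*5^1*11^1*19^1*31^1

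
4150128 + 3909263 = 8059391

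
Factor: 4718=2^1*7^1*337^1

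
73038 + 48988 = 122026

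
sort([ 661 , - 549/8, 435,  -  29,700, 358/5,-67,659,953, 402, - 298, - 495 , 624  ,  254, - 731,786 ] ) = [-731,-495,  -  298, - 549/8,-67,-29,358/5,254,402,435,624,659,661,700, 786, 953 ]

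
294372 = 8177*36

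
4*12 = 48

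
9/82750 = 9/82750 = 0.00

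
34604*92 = 3183568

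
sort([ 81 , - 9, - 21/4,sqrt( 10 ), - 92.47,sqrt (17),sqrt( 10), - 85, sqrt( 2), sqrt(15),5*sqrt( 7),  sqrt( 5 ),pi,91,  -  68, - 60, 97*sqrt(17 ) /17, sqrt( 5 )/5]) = [ - 92.47, - 85, - 68 ,-60,-9, -21/4, sqrt( 5)/5,sqrt( 2 ),sqrt( 5 ),  pi,sqrt( 10 ) , sqrt ( 10), sqrt (15) , sqrt(17 ),5* sqrt(7 ),97*sqrt(17 ) /17 , 81,91 ]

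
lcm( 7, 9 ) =63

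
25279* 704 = 17796416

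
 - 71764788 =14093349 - 85858137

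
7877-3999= 3878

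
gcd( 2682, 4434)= 6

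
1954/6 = 977/3 = 325.67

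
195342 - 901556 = -706214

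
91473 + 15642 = 107115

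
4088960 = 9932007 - 5843047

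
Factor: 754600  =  2^3*5^2*7^3 * 11^1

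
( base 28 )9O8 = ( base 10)7736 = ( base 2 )1111000111000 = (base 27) age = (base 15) 245B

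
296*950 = 281200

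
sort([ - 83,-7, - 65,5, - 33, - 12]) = [ - 83, - 65,-33, - 12, - 7, 5] 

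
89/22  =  4 + 1/22 = 4.05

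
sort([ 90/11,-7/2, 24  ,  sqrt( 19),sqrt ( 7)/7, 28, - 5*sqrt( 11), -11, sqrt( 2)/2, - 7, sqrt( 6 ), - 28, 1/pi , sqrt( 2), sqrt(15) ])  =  [ - 28,-5*sqrt ( 11), - 11,-7,-7/2,1/pi, sqrt( 7)/7, sqrt( 2 ) /2,sqrt(2), sqrt( 6 ), sqrt( 15) , sqrt( 19), 90/11, 24, 28]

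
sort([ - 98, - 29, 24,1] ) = [ - 98,-29, 1,  24 ] 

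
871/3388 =871/3388 = 0.26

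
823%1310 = 823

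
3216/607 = 5 + 181/607 = 5.30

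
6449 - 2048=4401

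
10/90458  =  5/45229 = 0.00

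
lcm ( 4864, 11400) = 364800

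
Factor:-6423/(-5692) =2^( - 2 )*3^1*1423^( - 1 )  *2141^1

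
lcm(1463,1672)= 11704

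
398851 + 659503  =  1058354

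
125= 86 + 39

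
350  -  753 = -403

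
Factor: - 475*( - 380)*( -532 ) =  - 96026000 =- 2^4*5^3 * 7^1*19^3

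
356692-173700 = 182992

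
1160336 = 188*6172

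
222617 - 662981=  - 440364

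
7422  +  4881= 12303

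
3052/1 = 3052= 3052.00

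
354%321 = 33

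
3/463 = 3/463 = 0.01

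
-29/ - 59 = 29/59 = 0.49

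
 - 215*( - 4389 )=943635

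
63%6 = 3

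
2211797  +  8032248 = 10244045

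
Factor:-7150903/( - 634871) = 197^1*36299^1*634871^( - 1 ) 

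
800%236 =92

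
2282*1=2282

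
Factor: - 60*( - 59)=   2^2*3^1 * 5^1* 59^1 = 3540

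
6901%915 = 496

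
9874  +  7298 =17172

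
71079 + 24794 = 95873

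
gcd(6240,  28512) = 96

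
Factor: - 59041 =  - 17^1*23^1* 151^1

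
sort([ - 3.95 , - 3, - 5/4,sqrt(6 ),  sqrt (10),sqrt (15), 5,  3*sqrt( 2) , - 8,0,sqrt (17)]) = [-8, - 3.95 ,-3, -5/4,0 , sqrt (6 ), sqrt( 10),sqrt(15),sqrt(17), 3*sqrt( 2),5 ] 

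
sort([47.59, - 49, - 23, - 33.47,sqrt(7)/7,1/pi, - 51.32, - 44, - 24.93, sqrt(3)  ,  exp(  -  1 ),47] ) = [-51.32, - 49, - 44, - 33.47, - 24.93,  -  23,1/pi,exp ( - 1 ),sqrt(7) /7,sqrt(3 ),47,47.59]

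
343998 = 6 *57333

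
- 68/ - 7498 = 34/3749=0.01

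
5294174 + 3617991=8912165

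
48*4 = 192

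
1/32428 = 1/32428 = 0.00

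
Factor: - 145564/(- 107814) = 482/357 = 2^1 * 3^( - 1)*7^( - 1)*17^ ( - 1)*241^1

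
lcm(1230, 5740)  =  17220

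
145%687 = 145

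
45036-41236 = 3800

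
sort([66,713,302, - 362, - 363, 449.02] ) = [ - 363, - 362,66,302,449.02, 713] 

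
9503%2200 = 703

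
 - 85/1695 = -17/339 = -0.05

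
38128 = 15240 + 22888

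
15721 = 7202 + 8519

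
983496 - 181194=802302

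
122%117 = 5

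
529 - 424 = 105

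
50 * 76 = 3800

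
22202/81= 274+8/81 =274.10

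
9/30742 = 9/30742 = 0.00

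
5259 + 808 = 6067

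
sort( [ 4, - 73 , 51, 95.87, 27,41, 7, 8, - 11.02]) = [ - 73,-11.02,4 , 7, 8, 27,  41,51,95.87]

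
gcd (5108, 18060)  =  4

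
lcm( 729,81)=729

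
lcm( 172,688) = 688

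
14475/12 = 1206  +  1/4=1206.25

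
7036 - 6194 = 842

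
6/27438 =1/4573=0.00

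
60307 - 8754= 51553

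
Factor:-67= - 67^1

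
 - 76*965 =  - 73340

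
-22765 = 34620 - 57385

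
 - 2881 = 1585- 4466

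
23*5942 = 136666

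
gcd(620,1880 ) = 20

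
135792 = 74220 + 61572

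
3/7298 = 3/7298 = 0.00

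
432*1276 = 551232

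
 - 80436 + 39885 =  - 40551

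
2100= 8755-6655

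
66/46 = 1 + 10/23  =  1.43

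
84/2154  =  14/359 = 0.04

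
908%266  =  110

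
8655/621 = 2885/207 = 13.94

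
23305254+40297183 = 63602437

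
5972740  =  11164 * 535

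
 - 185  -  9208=-9393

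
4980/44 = 113+2/11 = 113.18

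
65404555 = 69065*947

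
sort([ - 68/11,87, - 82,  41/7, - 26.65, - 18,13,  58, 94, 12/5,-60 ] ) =[ - 82,-60,-26.65, -18, - 68/11, 12/5,41/7,  13,  58,87,  94]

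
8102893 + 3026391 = 11129284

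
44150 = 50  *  883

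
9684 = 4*2421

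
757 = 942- 185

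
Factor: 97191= 3^2*10799^1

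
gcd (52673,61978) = 1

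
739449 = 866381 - 126932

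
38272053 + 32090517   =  70362570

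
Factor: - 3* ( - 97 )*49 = 14259 = 3^1 * 7^2 * 97^1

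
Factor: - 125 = -5^3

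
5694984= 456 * 12489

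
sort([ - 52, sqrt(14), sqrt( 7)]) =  [ - 52, sqrt( 7),sqrt( 14 ) ]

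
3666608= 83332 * 44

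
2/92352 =1/46176 = 0.00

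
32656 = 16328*2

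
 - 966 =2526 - 3492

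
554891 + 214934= 769825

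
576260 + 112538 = 688798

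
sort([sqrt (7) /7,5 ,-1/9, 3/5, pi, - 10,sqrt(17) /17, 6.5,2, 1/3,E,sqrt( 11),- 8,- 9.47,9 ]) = [ -10,-9.47, - 8,- 1/9,sqrt( 17) /17,1/3, sqrt( 7)/7,3/5, 2, E, pi,sqrt( 11 ),5,6.5, 9 ] 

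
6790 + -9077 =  - 2287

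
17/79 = 17/79 = 0.22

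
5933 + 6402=12335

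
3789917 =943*4019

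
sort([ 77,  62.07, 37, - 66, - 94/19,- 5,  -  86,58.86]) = [-86, - 66,-5,- 94/19,37,58.86, 62.07, 77] 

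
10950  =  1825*6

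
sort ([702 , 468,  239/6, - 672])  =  [ -672, 239/6,  468 , 702] 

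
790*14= 11060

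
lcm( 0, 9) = 0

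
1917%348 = 177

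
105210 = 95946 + 9264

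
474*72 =34128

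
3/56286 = 1/18762  =  0.00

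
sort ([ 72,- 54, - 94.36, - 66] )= [ - 94.36, - 66,-54,72 ] 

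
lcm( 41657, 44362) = 3415874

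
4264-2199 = 2065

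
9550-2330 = 7220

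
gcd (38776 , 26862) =74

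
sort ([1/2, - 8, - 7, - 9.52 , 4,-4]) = [ - 9.52 , - 8 , -7 ,-4, 1/2, 4] 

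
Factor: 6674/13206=47/93 =3^ (-1 )*31^( - 1)*47^1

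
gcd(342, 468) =18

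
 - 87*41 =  - 3567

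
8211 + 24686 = 32897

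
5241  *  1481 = 7761921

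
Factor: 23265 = 3^2 * 5^1*11^1*47^1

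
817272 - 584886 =232386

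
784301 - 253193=531108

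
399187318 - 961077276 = - 561889958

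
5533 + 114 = 5647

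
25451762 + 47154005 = 72605767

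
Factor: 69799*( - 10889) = -223^1 *313^1*10889^1 = - 760041311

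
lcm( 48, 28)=336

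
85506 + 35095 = 120601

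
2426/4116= 1213/2058 = 0.59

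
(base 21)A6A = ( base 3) 20020101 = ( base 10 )4546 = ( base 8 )10702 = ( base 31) 4mk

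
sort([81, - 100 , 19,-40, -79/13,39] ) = [ - 100, - 40, - 79/13,  19,39 , 81] 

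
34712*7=242984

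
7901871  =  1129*6999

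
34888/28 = 1246 = 1246.00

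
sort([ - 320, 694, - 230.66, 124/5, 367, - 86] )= [-320, - 230.66, - 86,  124/5,367, 694 ]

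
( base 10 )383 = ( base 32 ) BV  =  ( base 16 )17F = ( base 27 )e5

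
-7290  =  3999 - 11289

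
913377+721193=1634570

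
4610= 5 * 922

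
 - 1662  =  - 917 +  - 745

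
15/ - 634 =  - 1 + 619/634 = -0.02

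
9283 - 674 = 8609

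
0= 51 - 51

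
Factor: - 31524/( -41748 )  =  37/49 = 7^ ( - 2 )*37^1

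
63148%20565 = 1453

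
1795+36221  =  38016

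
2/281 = 2/281 = 0.01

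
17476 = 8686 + 8790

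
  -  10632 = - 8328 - 2304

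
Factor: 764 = 2^2*191^1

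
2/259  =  2/259 = 0.01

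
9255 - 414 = 8841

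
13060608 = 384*34012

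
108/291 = 36/97= 0.37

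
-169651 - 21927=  - 191578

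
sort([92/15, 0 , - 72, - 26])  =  [ - 72, - 26, 0, 92/15]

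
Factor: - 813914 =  - 2^1*29^1 * 14033^1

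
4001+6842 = 10843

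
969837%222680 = 79117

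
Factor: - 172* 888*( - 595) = 2^5*3^1*5^1*7^1*17^1*37^1*43^1 = 90877920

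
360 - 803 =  - 443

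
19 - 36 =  - 17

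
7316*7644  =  55923504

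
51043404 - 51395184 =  - 351780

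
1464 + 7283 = 8747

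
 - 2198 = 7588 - 9786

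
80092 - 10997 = 69095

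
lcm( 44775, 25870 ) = 1164150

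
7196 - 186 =7010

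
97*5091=493827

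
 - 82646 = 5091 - 87737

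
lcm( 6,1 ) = 6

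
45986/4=22993/2  =  11496.50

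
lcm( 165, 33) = 165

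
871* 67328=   58642688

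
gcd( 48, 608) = 16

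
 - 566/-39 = 14 + 20/39 = 14.51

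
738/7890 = 123/1315 = 0.09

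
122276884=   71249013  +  51027871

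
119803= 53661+66142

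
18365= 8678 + 9687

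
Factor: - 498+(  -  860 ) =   -  2^1*7^1 * 97^1 = - 1358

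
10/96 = 5/48 =0.10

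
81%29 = 23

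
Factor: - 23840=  - 2^5*5^1*149^1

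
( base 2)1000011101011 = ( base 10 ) 4331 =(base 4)1003223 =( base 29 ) 54a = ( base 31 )4fm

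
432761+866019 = 1298780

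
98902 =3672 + 95230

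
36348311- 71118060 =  - 34769749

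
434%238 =196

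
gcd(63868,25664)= 4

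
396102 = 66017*6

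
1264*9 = 11376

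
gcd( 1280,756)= 4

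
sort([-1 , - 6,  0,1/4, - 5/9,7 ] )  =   [ - 6, - 1, - 5/9,0, 1/4,7 ]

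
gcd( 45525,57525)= 75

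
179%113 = 66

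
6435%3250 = 3185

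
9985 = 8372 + 1613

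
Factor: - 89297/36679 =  - 13^1*43^( - 1)*853^( - 1 )*6869^1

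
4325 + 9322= 13647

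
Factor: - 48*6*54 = -2^6*3^5= -15552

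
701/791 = 701/791 =0.89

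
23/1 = 23 = 23.00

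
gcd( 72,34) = 2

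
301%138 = 25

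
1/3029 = 1/3029 = 0.00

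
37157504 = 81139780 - 43982276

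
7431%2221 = 768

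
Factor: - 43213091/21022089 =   -  3^(-1)*11^( - 1 )*283^( - 1)*2251^( - 1 )*43213091^1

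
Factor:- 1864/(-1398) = 4/3= 2^2 * 3^( - 1)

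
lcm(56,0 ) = 0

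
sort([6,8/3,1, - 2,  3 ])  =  [ - 2,1,8/3,3,6 ]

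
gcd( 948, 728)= 4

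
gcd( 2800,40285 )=35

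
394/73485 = 394/73485 = 0.01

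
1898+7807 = 9705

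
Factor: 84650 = 2^1*5^2*1693^1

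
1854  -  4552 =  - 2698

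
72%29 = 14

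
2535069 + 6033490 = 8568559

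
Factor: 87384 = 2^3*3^1*11^1*331^1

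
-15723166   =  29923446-45646612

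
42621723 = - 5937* (-7179 ) 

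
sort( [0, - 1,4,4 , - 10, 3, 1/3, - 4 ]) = [ - 10, - 4 , - 1,0, 1/3, 3,4,4 ] 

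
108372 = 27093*4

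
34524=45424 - 10900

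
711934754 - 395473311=316461443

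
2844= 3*948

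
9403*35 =329105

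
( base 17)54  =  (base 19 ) 4d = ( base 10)89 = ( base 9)108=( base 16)59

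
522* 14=7308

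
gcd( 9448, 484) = 4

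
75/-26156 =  - 75/26156 = - 0.00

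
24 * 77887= 1869288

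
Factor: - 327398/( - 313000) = 523/500=2^( -2 ) * 5^ (-3 ) * 523^1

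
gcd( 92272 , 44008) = 8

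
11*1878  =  20658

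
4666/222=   2333/111 =21.02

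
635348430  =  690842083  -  55493653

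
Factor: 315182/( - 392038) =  - 7^1*47^1*211^( - 1 )*479^1*929^( - 1)=- 157591/196019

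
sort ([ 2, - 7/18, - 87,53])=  [ - 87, - 7/18, 2,53]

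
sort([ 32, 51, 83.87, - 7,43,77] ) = [ -7, 32,  43 , 51 , 77 , 83.87] 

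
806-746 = 60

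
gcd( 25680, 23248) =16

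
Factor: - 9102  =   - 2^1*3^1*37^1*41^1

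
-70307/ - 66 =70307/66  =  1065.26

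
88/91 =88/91 = 0.97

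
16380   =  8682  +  7698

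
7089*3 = 21267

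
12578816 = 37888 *332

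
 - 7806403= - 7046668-759735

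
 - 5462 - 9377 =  - 14839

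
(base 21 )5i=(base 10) 123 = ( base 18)6f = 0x7b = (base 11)102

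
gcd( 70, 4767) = 7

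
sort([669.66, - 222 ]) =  [ - 222, 669.66]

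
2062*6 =12372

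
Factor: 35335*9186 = 2^1 * 3^1 *5^1*37^1  *191^1*1531^1 = 324587310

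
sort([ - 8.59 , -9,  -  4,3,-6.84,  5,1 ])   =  [ - 9, - 8.59, - 6.84,-4,1,  3 , 5 ]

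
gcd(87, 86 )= 1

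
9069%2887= 408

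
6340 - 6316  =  24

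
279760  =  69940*4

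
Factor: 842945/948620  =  168589/189724 =2^(  -  2 )*17^1*47^1*211^1*47431^( - 1 ) 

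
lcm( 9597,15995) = 47985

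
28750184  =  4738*6068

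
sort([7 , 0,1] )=[0, 1,7] 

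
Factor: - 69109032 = -2^3 * 3^1*53^1*54331^1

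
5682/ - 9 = - 632 + 2/3 = - 631.33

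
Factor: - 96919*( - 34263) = 3^6*19^1*47^1*5101^1=3320735697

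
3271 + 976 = 4247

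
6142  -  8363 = - 2221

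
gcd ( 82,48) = 2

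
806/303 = 2 + 200/303 = 2.66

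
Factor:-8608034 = - 2^1* 4304017^1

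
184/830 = 92/415=0.22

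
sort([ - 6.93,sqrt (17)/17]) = [ - 6.93,sqrt( 17 )/17] 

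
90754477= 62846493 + 27907984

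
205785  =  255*807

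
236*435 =102660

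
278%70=68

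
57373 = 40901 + 16472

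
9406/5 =9406/5 = 1881.20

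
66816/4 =16704 = 16704.00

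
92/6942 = 46/3471 =0.01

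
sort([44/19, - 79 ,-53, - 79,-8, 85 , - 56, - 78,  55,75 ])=[ - 79,-79,  -  78, - 56, - 53, - 8,44/19 , 55, 75,85 ]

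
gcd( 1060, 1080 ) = 20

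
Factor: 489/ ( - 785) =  - 3^1 * 5^( - 1)*157^(-1)*163^1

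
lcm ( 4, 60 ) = 60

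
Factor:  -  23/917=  - 7^ ( - 1)*23^1*131^( - 1) 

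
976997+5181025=6158022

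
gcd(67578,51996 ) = 42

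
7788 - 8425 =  - 637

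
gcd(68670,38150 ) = 7630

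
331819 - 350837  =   - 19018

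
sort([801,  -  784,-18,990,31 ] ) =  [ - 784, - 18, 31 , 801, 990]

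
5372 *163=875636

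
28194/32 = 881 + 1/16 = 881.06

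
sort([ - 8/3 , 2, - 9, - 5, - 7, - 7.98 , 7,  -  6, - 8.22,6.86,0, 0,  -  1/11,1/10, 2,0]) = [-9 , - 8.22,- 7.98, - 7, - 6, - 5, - 8/3,-1/11,0,0 , 0,1/10,2,  2, 6.86, 7 ] 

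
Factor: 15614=2^1 *37^1* 211^1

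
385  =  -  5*(-77 )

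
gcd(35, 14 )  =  7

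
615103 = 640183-25080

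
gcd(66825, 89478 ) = 27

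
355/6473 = 355/6473 = 0.05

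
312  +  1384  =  1696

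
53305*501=26705805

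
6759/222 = 30 + 33/74 = 30.45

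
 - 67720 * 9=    -609480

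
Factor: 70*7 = 2^1 * 5^1 *7^2 =490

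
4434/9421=4434/9421 = 0.47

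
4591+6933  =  11524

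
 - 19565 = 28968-48533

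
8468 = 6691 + 1777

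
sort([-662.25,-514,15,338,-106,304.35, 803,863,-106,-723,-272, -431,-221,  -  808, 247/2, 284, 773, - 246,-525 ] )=[ - 808,- 723, - 662.25,  -  525, - 514,-431,-272, -246,  -  221, - 106, - 106 , 15,  247/2,284, 304.35,338 , 773, 803,  863]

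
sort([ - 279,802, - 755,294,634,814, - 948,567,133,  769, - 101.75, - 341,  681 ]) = [ - 948, - 755, - 341 , - 279,-101.75, 133,294, 567, 634,681,769, 802,814] 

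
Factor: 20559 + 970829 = 2^2*247847^1 = 991388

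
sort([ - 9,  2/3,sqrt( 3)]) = [ - 9, 2/3  ,  sqrt(3)] 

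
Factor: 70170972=2^2*3^1*5847581^1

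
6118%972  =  286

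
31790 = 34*935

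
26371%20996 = 5375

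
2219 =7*317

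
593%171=80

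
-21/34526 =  - 1  +  34505/34526  =  - 0.00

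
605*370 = 223850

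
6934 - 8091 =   -  1157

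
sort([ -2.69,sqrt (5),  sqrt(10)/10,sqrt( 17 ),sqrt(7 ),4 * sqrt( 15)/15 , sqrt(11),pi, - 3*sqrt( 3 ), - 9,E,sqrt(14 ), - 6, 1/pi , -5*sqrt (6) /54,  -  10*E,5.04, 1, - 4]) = [-10 * E, - 9, - 6 , - 3 * sqrt( 3),-4, - 2.69, - 5 * sqrt(6) /54,sqrt ( 10)/10,1/pi,1,4*sqrt( 15)/15 , sqrt(5 ), sqrt (7),E,  pi  ,  sqrt( 11),sqrt (14 ),sqrt(17),5.04]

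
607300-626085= -18785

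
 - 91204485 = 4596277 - 95800762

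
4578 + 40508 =45086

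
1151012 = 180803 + 970209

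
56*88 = 4928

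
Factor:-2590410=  - 2^1 * 3^1*5^1*79^1*1093^1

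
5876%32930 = 5876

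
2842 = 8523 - 5681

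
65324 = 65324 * 1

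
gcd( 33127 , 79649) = 1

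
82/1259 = 82/1259 = 0.07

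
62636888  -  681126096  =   - 618489208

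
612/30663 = 68/3407= 0.02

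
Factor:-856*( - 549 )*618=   290425392 = 2^4*3^3*61^1*103^1*107^1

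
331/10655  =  331/10655 = 0.03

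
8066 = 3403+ 4663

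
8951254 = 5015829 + 3935425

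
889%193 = 117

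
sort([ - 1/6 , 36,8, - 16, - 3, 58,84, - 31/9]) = [ - 16,-31/9, - 3, - 1/6,8 , 36 , 58 , 84 ] 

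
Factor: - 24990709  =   - 24990709^1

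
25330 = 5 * 5066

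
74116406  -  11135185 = 62981221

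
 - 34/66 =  - 17/33= -  0.52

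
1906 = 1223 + 683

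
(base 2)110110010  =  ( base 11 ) 365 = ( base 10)434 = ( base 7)1160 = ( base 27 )G2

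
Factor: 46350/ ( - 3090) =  - 3^1*5^1 = -  15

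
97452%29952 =7596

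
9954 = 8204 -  - 1750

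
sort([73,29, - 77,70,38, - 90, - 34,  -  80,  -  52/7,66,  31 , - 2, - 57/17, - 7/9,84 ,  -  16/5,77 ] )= [ - 90, - 80,-77,  -  34, - 52/7, - 57/17, - 16/5, - 2, - 7/9,29,31,38, 66,70,  73,77,84]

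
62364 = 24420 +37944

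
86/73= 86/73  =  1.18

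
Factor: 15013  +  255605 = 2^1* 3^1*23^1*37^1*53^1 =270618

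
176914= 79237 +97677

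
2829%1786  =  1043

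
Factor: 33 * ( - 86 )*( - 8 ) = 22704 = 2^4*3^1*11^1 * 43^1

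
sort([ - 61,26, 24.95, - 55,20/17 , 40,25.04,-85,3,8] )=[  -  85,-61, - 55,  20/17, 3,8, 24.95,  25.04,26,40]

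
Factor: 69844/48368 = 17461/12092 = 2^(-2 )*19^1*919^1* 3023^( - 1 ) 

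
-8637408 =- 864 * 9997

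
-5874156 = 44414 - 5918570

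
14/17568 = 7/8784 = 0.00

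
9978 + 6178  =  16156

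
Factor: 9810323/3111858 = 2^( - 1)  *  3^( - 5)*19^( - 1 )*29^1*337^ ( - 1 )*338287^1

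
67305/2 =33652 + 1/2 = 33652.50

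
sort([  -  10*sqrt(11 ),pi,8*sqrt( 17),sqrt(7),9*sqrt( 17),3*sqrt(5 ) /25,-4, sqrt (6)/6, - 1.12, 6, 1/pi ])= [ - 10*sqrt( 11), -4,- 1.12, 3* sqrt(5)/25,1/pi,sqrt (6)/6,sqrt( 7),pi,6, 8  *  sqrt(17 ),9*sqrt(17 )]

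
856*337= 288472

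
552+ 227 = 779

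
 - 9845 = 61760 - 71605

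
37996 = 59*644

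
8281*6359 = 52658879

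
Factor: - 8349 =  - 3^1*11^2*23^1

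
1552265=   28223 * 55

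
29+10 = 39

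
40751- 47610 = - 6859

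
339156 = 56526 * 6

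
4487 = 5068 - 581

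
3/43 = 3/43 = 0.07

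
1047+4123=5170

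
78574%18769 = 3498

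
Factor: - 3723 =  - 3^1 * 17^1 *73^1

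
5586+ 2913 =8499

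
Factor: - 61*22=-1342 = - 2^1* 11^1*61^1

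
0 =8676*0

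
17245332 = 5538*3114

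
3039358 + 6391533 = 9430891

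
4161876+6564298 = 10726174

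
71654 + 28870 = 100524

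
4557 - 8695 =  - 4138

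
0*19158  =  0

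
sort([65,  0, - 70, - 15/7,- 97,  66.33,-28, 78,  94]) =[  -  97,  -  70,  -  28 , - 15/7,0,65, 66.33, 78,94]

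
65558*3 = 196674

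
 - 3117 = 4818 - 7935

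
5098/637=8 + 2/637   =  8.00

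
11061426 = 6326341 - -4735085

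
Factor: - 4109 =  - 7^1*587^1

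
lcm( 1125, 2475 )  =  12375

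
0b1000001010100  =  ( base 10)4180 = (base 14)1748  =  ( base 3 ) 12201211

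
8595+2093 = 10688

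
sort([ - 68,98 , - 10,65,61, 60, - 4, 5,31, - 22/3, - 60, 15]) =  [ - 68, - 60, -10, - 22/3, - 4, 5, 15, 31,60, 61, 65,98] 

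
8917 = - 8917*( - 1)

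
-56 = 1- 57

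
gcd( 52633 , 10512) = 73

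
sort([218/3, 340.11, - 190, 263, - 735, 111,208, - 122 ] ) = [  -  735, - 190, - 122 , 218/3, 111, 208, 263,340.11]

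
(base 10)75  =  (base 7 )135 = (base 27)2l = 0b1001011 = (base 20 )3f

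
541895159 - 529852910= 12042249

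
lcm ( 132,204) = 2244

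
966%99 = 75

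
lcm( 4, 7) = 28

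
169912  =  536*317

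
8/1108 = 2/277 = 0.01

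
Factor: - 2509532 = - 2^2*627383^1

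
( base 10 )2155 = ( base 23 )41g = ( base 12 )12B7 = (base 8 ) 4153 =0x86b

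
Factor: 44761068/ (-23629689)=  - 4973452/2625521 = - 2^2*11^1* 17^1*61^1*109^1*2625521^( - 1)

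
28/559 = 28/559 =0.05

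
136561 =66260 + 70301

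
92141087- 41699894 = 50441193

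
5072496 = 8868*572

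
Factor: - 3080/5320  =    -  11/19 = - 11^1*19^(-1)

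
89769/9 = 9974 + 1/3 = 9974.33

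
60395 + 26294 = 86689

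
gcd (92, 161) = 23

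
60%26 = 8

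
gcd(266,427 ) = 7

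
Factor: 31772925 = 3^3*5^2*103^1*457^1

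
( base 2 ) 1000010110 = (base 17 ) 1e7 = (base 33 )g6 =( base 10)534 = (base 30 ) HO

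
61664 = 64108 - 2444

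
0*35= 0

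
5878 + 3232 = 9110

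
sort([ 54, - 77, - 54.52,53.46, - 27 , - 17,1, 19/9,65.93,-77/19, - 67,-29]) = [ - 77, - 67, - 54.52, - 29, - 27, - 17, - 77/19,1,19/9,53.46, 54,65.93] 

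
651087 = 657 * 991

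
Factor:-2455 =-5^1 * 491^1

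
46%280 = 46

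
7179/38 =188 + 35/38 = 188.92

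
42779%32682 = 10097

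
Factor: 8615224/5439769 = 2^3*89^( - 1 ) * 61121^(  -  1 )*1076903^1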